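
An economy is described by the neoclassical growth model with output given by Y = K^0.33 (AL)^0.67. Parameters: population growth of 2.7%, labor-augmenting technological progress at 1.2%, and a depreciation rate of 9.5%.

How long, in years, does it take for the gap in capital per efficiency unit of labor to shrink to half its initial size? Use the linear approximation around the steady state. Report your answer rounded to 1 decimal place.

about 7.7 years

Near the steady state the convergence rate is λ = (1 − α)(n + g + δ).
λ = (1 − 0.33) × 0.134 = 0.67 × 0.134 = 0.08978
Half-life = ln 2 / λ = 0.6931 / 0.08978 ≈ 7.72 years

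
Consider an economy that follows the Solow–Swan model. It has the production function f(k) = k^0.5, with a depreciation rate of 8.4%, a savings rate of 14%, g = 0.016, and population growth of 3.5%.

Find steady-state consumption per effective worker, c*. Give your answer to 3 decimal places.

c* = 0.892

Steady state requires s·f(k) = (n + g + δ)·k, i.e. s·k^α = (n + g + δ)·k.
Rearranging, k^(1−α) = s / (n + g + δ).
k^0.5 = 0.14 / (0.035 + 0.016 + 0.084) = 0.14 / 0.135 = 1.0370
k* = 1.0370^(1/0.5) ≈ 1.0754
y* = (k*)^α = 1.0754^0.5 ≈ 1.0370
c* = (1 − s)·y* = (1 − 0.14) × 1.0370 ≈ 0.8918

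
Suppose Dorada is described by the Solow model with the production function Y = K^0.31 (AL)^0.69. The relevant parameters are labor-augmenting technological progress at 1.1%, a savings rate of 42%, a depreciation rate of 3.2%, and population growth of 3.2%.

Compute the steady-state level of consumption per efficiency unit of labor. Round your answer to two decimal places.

Steady state requires s·f(k) = (n + g + δ)·k, i.e. s·k^α = (n + g + δ)·k.
Dividing both sides by k: k^(1−α) = s / (n + g + δ).
k^0.69 = 0.42 / (0.032 + 0.011 + 0.032) = 0.42 / 0.075 = 5.6000
k* = 5.6000^(1/0.69) ≈ 12.1431
y* = (k*)^α = 12.1431^0.31 ≈ 2.1684
c* = (1 − s)·y* = (1 − 0.42) × 2.1684 ≈ 1.2577

c* ≈ 1.26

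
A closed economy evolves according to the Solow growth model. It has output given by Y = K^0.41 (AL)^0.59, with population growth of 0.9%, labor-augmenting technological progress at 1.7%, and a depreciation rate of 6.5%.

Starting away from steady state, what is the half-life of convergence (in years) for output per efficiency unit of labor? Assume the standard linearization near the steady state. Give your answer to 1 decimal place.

t_½ ≈ 12.9 years

Near the steady state the convergence rate is λ = (1 − α)(n + g + δ).
λ = (1 − 0.41) × 0.091 = 0.59 × 0.091 = 0.05369
Half-life = ln 2 / λ = 0.6931 / 0.05369 ≈ 12.91 years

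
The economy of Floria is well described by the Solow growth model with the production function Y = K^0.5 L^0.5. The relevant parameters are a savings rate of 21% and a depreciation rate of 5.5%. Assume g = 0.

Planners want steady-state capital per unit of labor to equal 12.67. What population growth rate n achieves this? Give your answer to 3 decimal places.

n ≈ 0.004

Steady state requires s·f(k) = (n + δ)·k, i.e. s·k^α = (n + δ)·k.
So s / (n + δ) = (k*)^(1−α) = 12.67^0.5 = 3.5595.
Therefore n + δ = s / 3.5595 = 0.21 / 3.5595 = 0.0590, so n = 0.0590 − 0.055 = 0.0040.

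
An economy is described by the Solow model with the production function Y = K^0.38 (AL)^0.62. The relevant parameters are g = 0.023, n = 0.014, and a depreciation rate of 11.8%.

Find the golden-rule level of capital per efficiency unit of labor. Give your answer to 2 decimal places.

The golden rule sets f'(k) = n + g + δ, i.e. α·k^(α−1) = n + g + δ.
So k^(1−α) = α / (n + g + δ) = 0.38 / 0.155 = 2.4516.
k_gold = 2.4516^(1/0.62) ≈ 4.2476

k_gold ≈ 4.25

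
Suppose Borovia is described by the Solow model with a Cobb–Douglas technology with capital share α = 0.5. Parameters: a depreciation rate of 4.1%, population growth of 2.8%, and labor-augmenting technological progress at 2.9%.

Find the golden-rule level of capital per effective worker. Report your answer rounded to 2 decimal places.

The golden rule sets f'(k) = n + g + δ, i.e. α·k^(α−1) = n + g + δ.
So k^(1−α) = α / (n + g + δ) = 0.5 / 0.098 = 5.1020.
k_gold = 5.1020^(1/0.5) ≈ 26.0304

k_gold ≈ 26.03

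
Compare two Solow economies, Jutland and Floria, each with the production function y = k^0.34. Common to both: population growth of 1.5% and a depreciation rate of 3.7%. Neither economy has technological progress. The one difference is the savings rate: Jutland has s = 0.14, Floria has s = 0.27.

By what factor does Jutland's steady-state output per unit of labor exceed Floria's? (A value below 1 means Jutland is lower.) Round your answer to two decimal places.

Steady-state y* = [s/(n + δ)]^(α/(1−α)), so the ratio is [ (s_J/(n + δ)_J) / (s_F/(n + δ)_F) ]^0.5152.
s_J/(n + δ)_J = 0.14/0.052 = 2.6923; s_F/(n + δ)_F = 0.27/0.052 = 5.1923.
Ratio = (2.6923/5.1923)^0.5152 = 0.5185^0.5152 ≈ 0.7129

ratio ≈ 0.71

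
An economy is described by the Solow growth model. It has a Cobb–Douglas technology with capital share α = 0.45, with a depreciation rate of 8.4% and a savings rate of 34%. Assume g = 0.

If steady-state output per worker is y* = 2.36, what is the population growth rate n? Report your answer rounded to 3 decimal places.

Steady state requires s·f(k) = (n + δ)·k, i.e. s·k^α = (n + δ)·k.
Since y* = [s/(n + δ)]^(α/(1−α)), we have s/(n + δ) = (y*)^((1−α)/α) = 2.36^1.2222 = 2.8561.
Therefore n + δ = s / 2.8561 = 0.34 / 2.8561 = 0.1190, so n = 0.1190 − 0.084 = 0.0350.

n ≈ 0.035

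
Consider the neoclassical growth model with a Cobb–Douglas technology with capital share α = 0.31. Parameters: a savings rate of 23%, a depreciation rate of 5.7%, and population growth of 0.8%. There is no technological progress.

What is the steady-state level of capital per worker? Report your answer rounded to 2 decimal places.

In steady state, investment equals break-even investment: s·k^α = (n + δ)·k.
Dividing both sides by k: k^(1−α) = s / (n + δ).
k^0.69 = 0.23 / (0.008 + 0.057) = 0.23 / 0.065 = 3.5385
k* = 3.5385^(1/0.69) ≈ 6.2430

k* = 6.24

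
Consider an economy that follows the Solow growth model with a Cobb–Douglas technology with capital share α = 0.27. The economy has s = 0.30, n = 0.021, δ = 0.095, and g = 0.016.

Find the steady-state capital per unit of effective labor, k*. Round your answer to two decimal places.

k* ≈ 3.08

Steady state requires s·f(k) = (n + g + δ)·k, i.e. s·k^α = (n + g + δ)·k.
Dividing both sides by k: k^(1−α) = s / (n + g + δ).
k^0.73 = 0.30 / (0.021 + 0.016 + 0.095) = 0.30 / 0.132 = 2.2727
k* = 2.2727^(1/0.73) ≈ 3.0790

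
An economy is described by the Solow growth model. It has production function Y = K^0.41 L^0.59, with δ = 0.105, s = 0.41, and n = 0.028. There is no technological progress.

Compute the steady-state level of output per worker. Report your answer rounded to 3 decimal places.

In steady state, investment equals break-even investment: s·k^α = (n + δ)·k.
Rearranging, k^(1−α) = s / (n + δ).
k^0.59 = 0.41 / (0.028 + 0.105) = 0.41 / 0.133 = 3.0827
k* = 3.0827^(1/0.59) ≈ 6.7406
y* = (k*)^α = 6.7406^0.41 ≈ 2.1866

y* ≈ 2.187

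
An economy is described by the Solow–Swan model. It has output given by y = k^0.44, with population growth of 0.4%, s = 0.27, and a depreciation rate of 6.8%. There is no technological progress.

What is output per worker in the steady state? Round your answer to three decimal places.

y* ≈ 2.825

Steady state requires s·f(k) = (n + δ)·k, i.e. s·k^α = (n + δ)·k.
Dividing both sides by k: k^(1−α) = s / (n + δ).
k^0.56 = 0.27 / (0.004 + 0.068) = 0.27 / 0.072 = 3.7500
k* = 3.7500^(1/0.56) ≈ 10.5939
y* = (k*)^α = 10.5939^0.44 ≈ 2.8250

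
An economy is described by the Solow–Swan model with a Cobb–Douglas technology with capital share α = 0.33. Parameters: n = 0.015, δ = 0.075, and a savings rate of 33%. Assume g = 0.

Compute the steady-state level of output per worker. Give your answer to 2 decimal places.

At the steady state, Δk = 0, so s·k^α = (n + δ)·k.
Rearranging, k^(1−α) = s / (n + δ).
k^0.67 = 0.33 / (0.015 + 0.075) = 0.33 / 0.090 = 3.6667
k* = 3.6667^(1/0.67) ≈ 6.9535
y* = (k*)^α = 6.9535^0.33 ≈ 1.8964

y* = 1.90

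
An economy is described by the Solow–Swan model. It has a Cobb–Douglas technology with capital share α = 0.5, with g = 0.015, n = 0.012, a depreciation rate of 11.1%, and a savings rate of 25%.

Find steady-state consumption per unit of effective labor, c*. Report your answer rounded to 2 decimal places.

In steady state, investment equals break-even investment: s·k^α = (n + g + δ)·k.
Rearranging, k^(1−α) = s / (n + g + δ).
k^0.5 = 0.25 / (0.012 + 0.015 + 0.111) = 0.25 / 0.138 = 1.8116
k* = 1.8116^(1/0.5) ≈ 3.2819
y* = (k*)^α = 3.2819^0.5 ≈ 1.8116
c* = (1 − s)·y* = (1 − 0.25) × 1.8116 ≈ 1.3587

c* = 1.36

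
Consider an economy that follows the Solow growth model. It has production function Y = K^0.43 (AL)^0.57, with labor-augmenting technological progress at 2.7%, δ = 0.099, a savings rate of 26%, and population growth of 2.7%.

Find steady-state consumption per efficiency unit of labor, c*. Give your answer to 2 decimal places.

In steady state, investment equals break-even investment: s·k^α = (n + g + δ)·k.
Dividing both sides by k: k^(1−α) = s / (n + g + δ).
k^0.57 = 0.26 / (0.027 + 0.027 + 0.099) = 0.26 / 0.153 = 1.6993
k* = 1.6993^(1/0.57) ≈ 2.5350
y* = (k*)^α = 2.5350^0.43 ≈ 1.4918
c* = (1 − s)·y* = (1 − 0.26) × 1.4918 ≈ 1.1039

c* = 1.10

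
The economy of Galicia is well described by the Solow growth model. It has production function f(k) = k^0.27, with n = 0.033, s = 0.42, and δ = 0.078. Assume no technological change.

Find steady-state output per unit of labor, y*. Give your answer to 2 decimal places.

Steady state requires s·f(k) = (n + δ)·k, i.e. s·k^α = (n + δ)·k.
Dividing both sides by k: k^(1−α) = s / (n + δ).
k^0.73 = 0.42 / (0.033 + 0.078) = 0.42 / 0.111 = 3.7838
k* = 3.7838^(1/0.73) ≈ 6.1899
y* = (k*)^α = 6.1899^0.27 ≈ 1.6359

y* = 1.64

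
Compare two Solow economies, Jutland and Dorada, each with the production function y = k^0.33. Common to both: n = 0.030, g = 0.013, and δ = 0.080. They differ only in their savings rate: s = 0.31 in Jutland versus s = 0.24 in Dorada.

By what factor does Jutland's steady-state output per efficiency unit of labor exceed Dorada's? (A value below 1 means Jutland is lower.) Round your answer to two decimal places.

y*_J / y*_D ≈ 1.13

Steady-state y* = [s/(n + g + δ)]^(α/(1−α)), so the ratio is [ (s_J/(n + g + δ)_J) / (s_D/(n + g + δ)_D) ]^0.4925.
s_J/(n + g + δ)_J = 0.31/0.123 = 2.5203; s_D/(n + g + δ)_D = 0.24/0.123 = 1.9512.
Ratio = (2.5203/1.9512)^0.4925 = 1.2917^0.4925 ≈ 1.1344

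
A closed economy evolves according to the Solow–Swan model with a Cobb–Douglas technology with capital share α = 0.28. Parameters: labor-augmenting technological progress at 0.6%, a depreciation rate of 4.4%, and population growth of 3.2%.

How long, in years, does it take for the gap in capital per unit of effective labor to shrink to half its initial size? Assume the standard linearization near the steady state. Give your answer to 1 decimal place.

half-life ≈ 11.7 years

Near the steady state the convergence rate is λ = (1 − α)(n + g + δ).
λ = (1 − 0.28) × 0.082 = 0.72 × 0.082 = 0.05904
Half-life = ln 2 / λ = 0.6931 / 0.05904 ≈ 11.74 years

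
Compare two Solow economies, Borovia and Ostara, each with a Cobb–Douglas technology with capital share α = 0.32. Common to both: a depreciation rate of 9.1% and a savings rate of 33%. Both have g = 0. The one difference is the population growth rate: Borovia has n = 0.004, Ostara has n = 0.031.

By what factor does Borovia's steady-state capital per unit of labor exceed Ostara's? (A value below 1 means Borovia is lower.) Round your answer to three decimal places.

Steady-state k* = [s/(n + δ)]^(1/(1−α)), so the ratio is [ (s_B/(n + δ)_B) / (s_O/(n + δ)_O) ]^1.4706.
s_B/(n + δ)_B = 0.33/0.095 = 3.4737; s_O/(n + δ)_O = 0.33/0.122 = 2.7049.
Ratio = (3.4737/2.7049)^1.4706 = 1.2842^1.4706 ≈ 1.4446

k*_B / k*_O ≈ 1.445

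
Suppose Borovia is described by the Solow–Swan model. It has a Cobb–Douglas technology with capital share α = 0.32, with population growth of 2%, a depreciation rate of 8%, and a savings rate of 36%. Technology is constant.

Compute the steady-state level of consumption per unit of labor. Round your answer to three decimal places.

c* = 1.169

Steady state requires s·f(k) = (n + δ)·k, i.e. s·k^α = (n + δ)·k.
Dividing both sides by k: k^(1−α) = s / (n + δ).
k^0.68 = 0.36 / (0.020 + 0.080) = 0.36 / 0.100 = 3.6000
k* = 3.6000^(1/0.68) ≈ 6.5780
y* = (k*)^α = 6.5780^0.32 ≈ 1.8272
c* = (1 − s)·y* = (1 − 0.36) × 1.8272 ≈ 1.1694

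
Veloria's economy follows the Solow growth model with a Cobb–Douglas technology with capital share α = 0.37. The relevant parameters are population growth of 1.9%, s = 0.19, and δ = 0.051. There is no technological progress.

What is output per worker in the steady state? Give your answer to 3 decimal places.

At the steady state, Δk = 0, so s·k^α = (n + δ)·k.
Rearranging, k^(1−α) = s / (n + δ).
k^0.63 = 0.19 / (0.019 + 0.051) = 0.19 / 0.070 = 2.7143
k* = 2.7143^(1/0.63) ≈ 4.8792
y* = (k*)^α = 4.8792^0.37 ≈ 1.7976

y* = 1.798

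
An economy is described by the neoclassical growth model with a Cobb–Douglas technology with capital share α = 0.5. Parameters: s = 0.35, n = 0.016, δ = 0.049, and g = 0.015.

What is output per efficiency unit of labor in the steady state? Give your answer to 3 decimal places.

At the steady state, Δk = 0, so s·k^α = (n + g + δ)·k.
Dividing both sides by k: k^(1−α) = s / (n + g + δ).
k^0.5 = 0.35 / (0.016 + 0.015 + 0.049) = 0.35 / 0.080 = 4.3750
k* = 4.3750^(1/0.5) ≈ 19.1406
y* = (k*)^α = 19.1406^0.5 ≈ 4.3750

y* = 4.375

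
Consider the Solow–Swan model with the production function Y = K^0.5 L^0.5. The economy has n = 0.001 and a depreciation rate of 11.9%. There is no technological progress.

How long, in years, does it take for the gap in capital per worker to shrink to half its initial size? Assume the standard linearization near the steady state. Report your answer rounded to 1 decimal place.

about 11.6 years

Near the steady state the convergence rate is λ = (1 − α)(n + δ).
λ = (1 − 0.5) × 0.120 = 0.5 × 0.120 = 0.0600
Half-life = ln 2 / λ = 0.6931 / 0.0600 ≈ 11.55 years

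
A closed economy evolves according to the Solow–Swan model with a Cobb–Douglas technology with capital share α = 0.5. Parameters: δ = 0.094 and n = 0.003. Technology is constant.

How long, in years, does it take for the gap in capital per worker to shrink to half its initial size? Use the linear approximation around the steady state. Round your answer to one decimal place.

Near the steady state the convergence rate is λ = (1 − α)(n + δ).
λ = (1 − 0.5) × 0.097 = 0.5 × 0.097 = 0.0485
Half-life = ln 2 / λ = 0.6931 / 0.0485 ≈ 14.29 years

t_½ ≈ 14.3 years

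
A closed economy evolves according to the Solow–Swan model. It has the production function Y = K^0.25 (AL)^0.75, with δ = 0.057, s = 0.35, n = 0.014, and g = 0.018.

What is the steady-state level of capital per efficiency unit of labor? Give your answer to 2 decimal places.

In steady state, investment equals break-even investment: s·k^α = (n + g + δ)·k.
Dividing both sides by k: k^(1−α) = s / (n + g + δ).
k^0.75 = 0.35 / (0.014 + 0.018 + 0.057) = 0.35 / 0.089 = 3.9326
k* = 3.9326^(1/0.75) ≈ 6.2074

k* = 6.21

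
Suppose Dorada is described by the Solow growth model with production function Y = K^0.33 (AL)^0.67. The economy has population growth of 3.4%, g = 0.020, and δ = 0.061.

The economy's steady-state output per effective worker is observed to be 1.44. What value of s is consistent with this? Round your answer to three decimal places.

s ≈ 0.241

At the steady state, Δk = 0, so s·k^α = (n + g + δ)·k.
Since y* = [s/(n + g + δ)]^(α/(1−α)), we have s/(n + g + δ) = (y*)^((1−α)/α) = 1.44^2.0303 = 2.0966.
Therefore s = 2.0966 × (n + g + δ) = 2.0966 × 0.115 = 0.2411.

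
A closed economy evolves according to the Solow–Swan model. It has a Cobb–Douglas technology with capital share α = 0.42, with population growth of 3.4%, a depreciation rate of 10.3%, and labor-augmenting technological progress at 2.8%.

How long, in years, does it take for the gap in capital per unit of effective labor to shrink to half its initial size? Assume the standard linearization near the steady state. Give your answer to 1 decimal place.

Near the steady state the convergence rate is λ = (1 − α)(n + g + δ).
λ = (1 − 0.42) × 0.165 = 0.58 × 0.165 = 0.0957
Half-life = ln 2 / λ = 0.6931 / 0.0957 ≈ 7.24 years

half-life ≈ 7.2 years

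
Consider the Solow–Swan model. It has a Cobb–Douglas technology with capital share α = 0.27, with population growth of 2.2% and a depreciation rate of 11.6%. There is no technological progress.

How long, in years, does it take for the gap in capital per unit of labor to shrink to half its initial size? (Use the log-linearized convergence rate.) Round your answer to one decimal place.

half-life ≈ 6.9 years

Near the steady state the convergence rate is λ = (1 − α)(n + δ).
λ = (1 − 0.27) × 0.138 = 0.73 × 0.138 = 0.10074
Half-life = ln 2 / λ = 0.6931 / 0.10074 ≈ 6.88 years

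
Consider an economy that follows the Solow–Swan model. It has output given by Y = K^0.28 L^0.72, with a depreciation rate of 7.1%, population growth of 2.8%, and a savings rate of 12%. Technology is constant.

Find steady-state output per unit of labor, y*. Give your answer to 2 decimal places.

y* ≈ 1.08

In steady state, investment equals break-even investment: s·k^α = (n + δ)·k.
Dividing both sides by k: k^(1−α) = s / (n + δ).
k^0.72 = 0.12 / (0.028 + 0.071) = 0.12 / 0.099 = 1.2121
k* = 1.2121^(1/0.72) ≈ 1.3062
y* = (k*)^α = 1.3062^0.28 ≈ 1.0777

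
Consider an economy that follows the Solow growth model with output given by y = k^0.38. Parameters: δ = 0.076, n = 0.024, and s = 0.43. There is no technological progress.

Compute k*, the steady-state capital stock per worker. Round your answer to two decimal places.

k* ≈ 10.51

Steady state requires s·f(k) = (n + δ)·k, i.e. s·k^α = (n + δ)·k.
Dividing both sides by k: k^(1−α) = s / (n + δ).
k^0.62 = 0.43 / (0.024 + 0.076) = 0.43 / 0.100 = 4.3000
k* = 4.3000^(1/0.62) ≈ 10.5129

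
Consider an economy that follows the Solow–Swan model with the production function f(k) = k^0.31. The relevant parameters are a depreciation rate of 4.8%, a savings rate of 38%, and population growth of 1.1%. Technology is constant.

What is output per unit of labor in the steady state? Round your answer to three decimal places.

y* ≈ 2.309

At the steady state, Δk = 0, so s·k^α = (n + δ)·k.
Dividing both sides by k: k^(1−α) = s / (n + δ).
k^0.69 = 0.38 / (0.011 + 0.048) = 0.38 / 0.059 = 6.4407
k* = 6.4407^(1/0.69) ≈ 14.8719
y* = (k*)^α = 14.8719^0.31 ≈ 2.3091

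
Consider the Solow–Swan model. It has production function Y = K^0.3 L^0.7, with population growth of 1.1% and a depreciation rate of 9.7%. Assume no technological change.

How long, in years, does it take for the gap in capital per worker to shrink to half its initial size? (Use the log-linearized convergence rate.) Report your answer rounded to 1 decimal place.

Near the steady state the convergence rate is λ = (1 − α)(n + δ).
λ = (1 − 0.3) × 0.108 = 0.7 × 0.108 = 0.0756
Half-life = ln 2 / λ = 0.6931 / 0.0756 ≈ 9.17 years

about 9.2 years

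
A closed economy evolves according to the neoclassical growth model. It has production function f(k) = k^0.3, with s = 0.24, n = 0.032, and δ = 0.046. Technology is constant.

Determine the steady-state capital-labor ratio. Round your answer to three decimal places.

k* ≈ 4.981

In steady state, investment equals break-even investment: s·k^α = (n + δ)·k.
Rearranging, k^(1−α) = s / (n + δ).
k^0.7 = 0.24 / (0.032 + 0.046) = 0.24 / 0.078 = 3.0769
k* = 3.0769^(1/0.7) ≈ 4.9809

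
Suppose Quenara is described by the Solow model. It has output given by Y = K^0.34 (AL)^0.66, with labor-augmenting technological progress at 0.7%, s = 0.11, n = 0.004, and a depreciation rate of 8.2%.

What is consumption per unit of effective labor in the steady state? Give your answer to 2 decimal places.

c* = 0.97

At the steady state, Δk = 0, so s·k^α = (n + g + δ)·k.
Rearranging, k^(1−α) = s / (n + g + δ).
k^0.66 = 0.11 / (0.004 + 0.007 + 0.082) = 0.11 / 0.093 = 1.1828
k* = 1.1828^(1/0.66) ≈ 1.2896
y* = (k*)^α = 1.2896^0.34 ≈ 1.0903
c* = (1 − s)·y* = (1 − 0.11) × 1.0903 ≈ 0.9704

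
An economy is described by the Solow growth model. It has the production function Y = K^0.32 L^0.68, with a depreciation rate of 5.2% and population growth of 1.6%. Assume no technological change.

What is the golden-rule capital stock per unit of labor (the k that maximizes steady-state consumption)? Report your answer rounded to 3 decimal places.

k_gold ≈ 9.754

The golden rule sets f'(k) = n + δ, i.e. α·k^(α−1) = n + δ.
So k^(1−α) = α / (n + δ) = 0.32 / 0.068 = 4.7059.
k_gold = 4.7059^(1/0.68) ≈ 9.7539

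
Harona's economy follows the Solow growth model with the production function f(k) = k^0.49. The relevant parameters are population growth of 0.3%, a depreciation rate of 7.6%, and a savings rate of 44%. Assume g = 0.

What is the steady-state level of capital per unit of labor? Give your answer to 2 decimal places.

k* ≈ 29.00

In steady state, investment equals break-even investment: s·k^α = (n + δ)·k.
Rearranging, k^(1−α) = s / (n + δ).
k^0.51 = 0.44 / (0.003 + 0.076) = 0.44 / 0.079 = 5.5696
k* = 5.5696^(1/0.51) ≈ 29.0001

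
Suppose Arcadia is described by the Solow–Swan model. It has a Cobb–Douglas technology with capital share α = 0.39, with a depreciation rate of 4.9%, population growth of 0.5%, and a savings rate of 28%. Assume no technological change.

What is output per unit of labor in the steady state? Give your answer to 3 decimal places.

y* ≈ 2.864

Steady state requires s·f(k) = (n + δ)·k, i.e. s·k^α = (n + δ)·k.
Dividing both sides by k: k^(1−α) = s / (n + δ).
k^0.61 = 0.28 / (0.005 + 0.049) = 0.28 / 0.054 = 5.1852
k* = 5.1852^(1/0.61) ≈ 14.8507
y* = (k*)^α = 14.8507^0.39 ≈ 2.8641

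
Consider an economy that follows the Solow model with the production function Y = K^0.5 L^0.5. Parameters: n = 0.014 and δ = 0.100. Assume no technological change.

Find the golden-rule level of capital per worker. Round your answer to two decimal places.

k_gold ≈ 19.24

The golden rule sets f'(k) = n + δ, i.e. α·k^(α−1) = n + δ.
So k^(1−α) = α / (n + δ) = 0.5 / 0.114 = 4.3860.
k_gold = 4.3860^(1/0.5) ≈ 19.2370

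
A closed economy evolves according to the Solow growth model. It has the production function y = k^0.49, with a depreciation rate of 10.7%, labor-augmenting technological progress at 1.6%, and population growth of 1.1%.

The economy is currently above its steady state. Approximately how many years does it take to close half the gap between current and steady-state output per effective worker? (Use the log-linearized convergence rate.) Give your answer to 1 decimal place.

Near the steady state the convergence rate is λ = (1 − α)(n + g + δ).
λ = (1 − 0.49) × 0.134 = 0.51 × 0.134 = 0.06834
Half-life = ln 2 / λ = 0.6931 / 0.06834 ≈ 10.14 years

half-life ≈ 10.1 years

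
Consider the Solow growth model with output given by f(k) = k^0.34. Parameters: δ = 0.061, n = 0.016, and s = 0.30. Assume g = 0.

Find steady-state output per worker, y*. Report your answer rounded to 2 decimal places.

y* = 2.01

At the steady state, Δk = 0, so s·k^α = (n + δ)·k.
Rearranging, k^(1−α) = s / (n + δ).
k^0.66 = 0.30 / (0.016 + 0.061) = 0.30 / 0.077 = 3.8961
k* = 3.8961^(1/0.66) ≈ 7.8504
y* = (k*)^α = 7.8504^0.34 ≈ 2.0149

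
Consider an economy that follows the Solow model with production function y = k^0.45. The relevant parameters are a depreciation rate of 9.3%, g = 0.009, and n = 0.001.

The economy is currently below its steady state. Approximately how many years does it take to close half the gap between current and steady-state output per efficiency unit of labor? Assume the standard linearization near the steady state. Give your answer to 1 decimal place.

Near the steady state the convergence rate is λ = (1 − α)(n + g + δ).
λ = (1 − 0.45) × 0.103 = 0.55 × 0.103 = 0.05665
Half-life = ln 2 / λ = 0.6931 / 0.05665 ≈ 12.23 years

about 12.2 years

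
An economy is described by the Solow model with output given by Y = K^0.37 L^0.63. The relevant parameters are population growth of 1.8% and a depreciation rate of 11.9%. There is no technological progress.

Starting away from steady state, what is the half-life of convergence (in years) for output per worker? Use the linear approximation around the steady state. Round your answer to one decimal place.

Near the steady state the convergence rate is λ = (1 − α)(n + δ).
λ = (1 − 0.37) × 0.137 = 0.63 × 0.137 = 0.08631
Half-life = ln 2 / λ = 0.6931 / 0.08631 ≈ 8.03 years

half-life ≈ 8.0 years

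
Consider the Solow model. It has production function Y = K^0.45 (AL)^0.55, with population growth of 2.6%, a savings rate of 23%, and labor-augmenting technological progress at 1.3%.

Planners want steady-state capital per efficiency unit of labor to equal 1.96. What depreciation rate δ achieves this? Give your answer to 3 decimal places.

δ ≈ 0.120

Steady state requires s·f(k) = (n + g + δ)·k, i.e. s·k^α = (n + g + δ)·k.
So s / (n + g + δ) = (k*)^(1−α) = 1.96^0.55 = 1.4479.
Therefore n + g + δ = s / 1.4479 = 0.23 / 1.4479 = 0.1589, so δ = 0.1589 − 0.039 = 0.1199.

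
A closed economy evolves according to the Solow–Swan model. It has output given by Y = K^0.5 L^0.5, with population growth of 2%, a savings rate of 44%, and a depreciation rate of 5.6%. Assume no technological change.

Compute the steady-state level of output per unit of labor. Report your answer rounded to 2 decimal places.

In steady state, investment equals break-even investment: s·k^α = (n + δ)·k.
Rearranging, k^(1−α) = s / (n + δ).
k^0.5 = 0.44 / (0.020 + 0.056) = 0.44 / 0.076 = 5.7895
k* = 5.7895^(1/0.5) ≈ 33.5183
y* = (k*)^α = 33.5183^0.5 ≈ 5.7895

y* = 5.79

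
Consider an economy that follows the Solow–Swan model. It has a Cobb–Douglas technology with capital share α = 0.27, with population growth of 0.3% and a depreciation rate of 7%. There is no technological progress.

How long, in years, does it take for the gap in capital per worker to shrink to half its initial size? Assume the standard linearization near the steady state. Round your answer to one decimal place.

half-life ≈ 13.0 years

Near the steady state the convergence rate is λ = (1 − α)(n + δ).
λ = (1 − 0.27) × 0.073 = 0.73 × 0.073 = 0.05329
Half-life = ln 2 / λ = 0.6931 / 0.05329 ≈ 13.01 years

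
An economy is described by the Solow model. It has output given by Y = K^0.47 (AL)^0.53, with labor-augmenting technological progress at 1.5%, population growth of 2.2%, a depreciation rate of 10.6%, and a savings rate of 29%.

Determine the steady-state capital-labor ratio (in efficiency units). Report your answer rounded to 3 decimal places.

In steady state, investment equals break-even investment: s·k^α = (n + g + δ)·k.
Dividing both sides by k: k^(1−α) = s / (n + g + δ).
k^0.53 = 0.29 / (0.022 + 0.015 + 0.106) = 0.29 / 0.143 = 2.0280
k* = 2.0280^(1/0.53) ≈ 3.7964

k* = 3.796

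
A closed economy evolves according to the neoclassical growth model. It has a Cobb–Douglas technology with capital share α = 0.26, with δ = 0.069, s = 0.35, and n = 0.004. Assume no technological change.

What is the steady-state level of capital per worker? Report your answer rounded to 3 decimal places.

k* = 8.316

In steady state, investment equals break-even investment: s·k^α = (n + δ)·k.
Rearranging, k^(1−α) = s / (n + δ).
k^0.74 = 0.35 / (0.004 + 0.069) = 0.35 / 0.073 = 4.7945
k* = 4.7945^(1/0.74) ≈ 8.3162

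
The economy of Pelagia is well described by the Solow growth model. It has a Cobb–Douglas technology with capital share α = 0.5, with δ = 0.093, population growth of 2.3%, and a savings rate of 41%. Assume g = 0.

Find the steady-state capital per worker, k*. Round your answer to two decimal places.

Steady state requires s·f(k) = (n + δ)·k, i.e. s·k^α = (n + δ)·k.
Dividing both sides by k: k^(1−α) = s / (n + δ).
k^0.5 = 0.41 / (0.023 + 0.093) = 0.41 / 0.116 = 3.5345
k* = 3.5345^(1/0.5) ≈ 12.4927

k* ≈ 12.49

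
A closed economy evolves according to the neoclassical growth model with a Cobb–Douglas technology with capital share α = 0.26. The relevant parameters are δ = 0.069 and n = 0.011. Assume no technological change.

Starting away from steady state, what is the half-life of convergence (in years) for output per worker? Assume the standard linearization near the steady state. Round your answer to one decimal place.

Near the steady state the convergence rate is λ = (1 − α)(n + δ).
λ = (1 − 0.26) × 0.080 = 0.74 × 0.080 = 0.0592
Half-life = ln 2 / λ = 0.6931 / 0.0592 ≈ 11.71 years

half-life ≈ 11.7 years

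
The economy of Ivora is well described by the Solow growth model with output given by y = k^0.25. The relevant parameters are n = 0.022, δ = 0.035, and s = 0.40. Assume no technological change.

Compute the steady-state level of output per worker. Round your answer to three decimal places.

In steady state, investment equals break-even investment: s·k^α = (n + δ)·k.
Dividing both sides by k: k^(1−α) = s / (n + δ).
k^0.75 = 0.40 / (0.022 + 0.035) = 0.40 / 0.057 = 7.0175
k* = 7.0175^(1/0.75) ≈ 13.4352
y* = (k*)^α = 13.4352^0.25 ≈ 1.9145

y* ≈ 1.915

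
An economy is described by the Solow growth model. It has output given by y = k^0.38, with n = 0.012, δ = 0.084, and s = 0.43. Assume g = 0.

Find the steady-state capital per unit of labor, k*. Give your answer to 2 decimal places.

Steady state requires s·f(k) = (n + δ)·k, i.e. s·k^α = (n + δ)·k.
Dividing both sides by k: k^(1−α) = s / (n + δ).
k^0.62 = 0.43 / (0.012 + 0.084) = 0.43 / 0.096 = 4.4792
k* = 4.4792^(1/0.62) ≈ 11.2285

k* = 11.23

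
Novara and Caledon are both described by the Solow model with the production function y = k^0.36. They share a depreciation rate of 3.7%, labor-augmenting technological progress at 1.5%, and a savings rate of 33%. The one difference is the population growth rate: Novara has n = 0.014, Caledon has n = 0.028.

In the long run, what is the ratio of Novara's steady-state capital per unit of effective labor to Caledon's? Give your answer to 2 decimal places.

Steady-state k* = [s/(n + g + δ)]^(1/(1−α)), so the ratio is [ (s_N/(n + g + δ)_N) / (s_C/(n + g + δ)_C) ]^1.5625.
s_N/(n + g + δ)_N = 0.33/0.066 = 5.0000; s_C/(n + g + δ)_C = 0.33/0.080 = 4.1250.
Ratio = (5.0000/4.1250)^1.5625 = 1.2121^1.5625 ≈ 1.3506

ratio ≈ 1.35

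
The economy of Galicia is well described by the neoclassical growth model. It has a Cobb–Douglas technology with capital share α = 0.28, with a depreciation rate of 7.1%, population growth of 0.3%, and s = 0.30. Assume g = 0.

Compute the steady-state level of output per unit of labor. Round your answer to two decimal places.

Steady state requires s·f(k) = (n + δ)·k, i.e. s·k^α = (n + δ)·k.
Rearranging, k^(1−α) = s / (n + δ).
k^0.72 = 0.30 / (0.003 + 0.071) = 0.30 / 0.074 = 4.0541
k* = 4.0541^(1/0.72) ≈ 6.9871
y* = (k*)^α = 6.9871^0.28 ≈ 1.7235

y* ≈ 1.72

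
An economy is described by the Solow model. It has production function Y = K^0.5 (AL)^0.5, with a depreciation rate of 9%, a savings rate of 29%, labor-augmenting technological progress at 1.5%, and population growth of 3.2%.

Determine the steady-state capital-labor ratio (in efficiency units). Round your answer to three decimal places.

At the steady state, Δk = 0, so s·k^α = (n + g + δ)·k.
Dividing both sides by k: k^(1−α) = s / (n + g + δ).
k^0.5 = 0.29 / (0.032 + 0.015 + 0.090) = 0.29 / 0.137 = 2.1168
k* = 2.1168^(1/0.5) ≈ 4.4808

k* = 4.481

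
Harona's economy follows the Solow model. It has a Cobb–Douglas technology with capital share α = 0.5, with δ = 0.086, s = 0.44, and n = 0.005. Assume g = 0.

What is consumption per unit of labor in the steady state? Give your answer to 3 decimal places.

At the steady state, Δk = 0, so s·k^α = (n + δ)·k.
Rearranging, k^(1−α) = s / (n + δ).
k^0.5 = 0.44 / (0.005 + 0.086) = 0.44 / 0.091 = 4.8352
k* = 4.8352^(1/0.5) ≈ 23.3792
y* = (k*)^α = 23.3792^0.5 ≈ 4.8352
c* = (1 − s)·y* = (1 − 0.44) × 4.8352 ≈ 2.7077

c* ≈ 2.708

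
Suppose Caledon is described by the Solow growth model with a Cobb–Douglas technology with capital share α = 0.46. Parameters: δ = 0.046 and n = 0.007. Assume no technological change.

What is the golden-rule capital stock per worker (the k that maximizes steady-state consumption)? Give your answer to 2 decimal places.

k_gold ≈ 54.69

The golden rule sets f'(k) = n + δ, i.e. α·k^(α−1) = n + δ.
So k^(1−α) = α / (n + δ) = 0.46 / 0.053 = 8.6792.
k_gold = 8.6792^(1/0.54) ≈ 54.6922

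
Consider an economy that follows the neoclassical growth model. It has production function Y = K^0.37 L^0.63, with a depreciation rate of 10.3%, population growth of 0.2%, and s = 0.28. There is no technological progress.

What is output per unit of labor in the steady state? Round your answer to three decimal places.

y* = 1.779

In steady state, investment equals break-even investment: s·k^α = (n + δ)·k.
Rearranging, k^(1−α) = s / (n + δ).
k^0.63 = 0.28 / (0.002 + 0.103) = 0.28 / 0.105 = 2.6667
k* = 2.6667^(1/0.63) ≈ 4.7441
y* = (k*)^α = 4.7441^0.37 ≈ 1.7790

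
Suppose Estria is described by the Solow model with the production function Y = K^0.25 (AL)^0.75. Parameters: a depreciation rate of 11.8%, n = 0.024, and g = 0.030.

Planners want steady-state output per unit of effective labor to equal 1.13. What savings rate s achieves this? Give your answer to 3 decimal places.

s ≈ 0.248

In steady state, investment equals break-even investment: s·k^α = (n + g + δ)·k.
Since y* = [s/(n + g + δ)]^(α/(1−α)), we have s/(n + g + δ) = (y*)^((1−α)/α) = 1.13^3 = 1.4429.
Therefore s = 1.4429 × (n + g + δ) = 1.4429 × 0.172 = 0.2482.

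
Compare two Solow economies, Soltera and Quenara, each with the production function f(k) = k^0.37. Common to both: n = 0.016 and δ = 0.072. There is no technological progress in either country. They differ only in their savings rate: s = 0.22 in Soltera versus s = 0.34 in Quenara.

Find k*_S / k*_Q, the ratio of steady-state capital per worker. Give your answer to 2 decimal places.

Steady-state k* = [s/(n + δ)]^(1/(1−α)), so the ratio is [ (s_S/(n + δ)_S) / (s_Q/(n + δ)_Q) ]^1.5873.
s_S/(n + δ)_S = 0.22/0.088 = 2.5000; s_Q/(n + δ)_Q = 0.34/0.088 = 3.8636.
Ratio = (2.5000/3.8636)^1.5873 = 0.6471^1.5873 ≈ 0.5011

ratio ≈ 0.50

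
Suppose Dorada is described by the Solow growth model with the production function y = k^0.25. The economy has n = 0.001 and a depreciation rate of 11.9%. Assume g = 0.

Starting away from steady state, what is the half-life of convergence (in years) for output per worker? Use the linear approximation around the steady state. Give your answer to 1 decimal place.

t_½ ≈ 7.7 years

Near the steady state the convergence rate is λ = (1 − α)(n + δ).
λ = (1 − 0.25) × 0.120 = 0.75 × 0.120 = 0.0900
Half-life = ln 2 / λ = 0.6931 / 0.0900 ≈ 7.70 years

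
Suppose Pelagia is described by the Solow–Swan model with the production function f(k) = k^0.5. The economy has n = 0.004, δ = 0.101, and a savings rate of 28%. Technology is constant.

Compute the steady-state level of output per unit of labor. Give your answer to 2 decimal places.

y* = 2.67

At the steady state, Δk = 0, so s·k^α = (n + δ)·k.
Rearranging, k^(1−α) = s / (n + δ).
k^0.5 = 0.28 / (0.004 + 0.101) = 0.28 / 0.105 = 2.6667
k* = 2.6667^(1/0.5) ≈ 7.1113
y* = (k*)^α = 7.1113^0.5 ≈ 2.6667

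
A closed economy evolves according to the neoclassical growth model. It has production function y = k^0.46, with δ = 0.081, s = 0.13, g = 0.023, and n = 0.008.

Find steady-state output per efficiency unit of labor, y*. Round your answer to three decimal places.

At the steady state, Δk = 0, so s·k^α = (n + g + δ)·k.
Dividing both sides by k: k^(1−α) = s / (n + g + δ).
k^0.54 = 0.13 / (0.008 + 0.023 + 0.081) = 0.13 / 0.112 = 1.1607
k* = 1.1607^(1/0.54) ≈ 1.3178
y* = (k*)^α = 1.3178^0.46 ≈ 1.1354

y* = 1.135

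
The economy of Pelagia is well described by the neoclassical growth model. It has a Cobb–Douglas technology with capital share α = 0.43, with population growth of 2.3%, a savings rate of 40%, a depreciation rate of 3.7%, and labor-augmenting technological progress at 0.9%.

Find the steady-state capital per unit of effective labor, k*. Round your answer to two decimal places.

k* = 21.83

Steady state requires s·f(k) = (n + g + δ)·k, i.e. s·k^α = (n + g + δ)·k.
Rearranging, k^(1−α) = s / (n + g + δ).
k^0.57 = 0.40 / (0.023 + 0.009 + 0.037) = 0.40 / 0.069 = 5.7971
k* = 5.7971^(1/0.57) ≈ 21.8256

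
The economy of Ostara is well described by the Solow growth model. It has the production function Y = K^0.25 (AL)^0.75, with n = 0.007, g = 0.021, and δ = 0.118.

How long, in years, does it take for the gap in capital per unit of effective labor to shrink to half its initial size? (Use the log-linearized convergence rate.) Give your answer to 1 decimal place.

t_½ ≈ 6.3 years

Near the steady state the convergence rate is λ = (1 − α)(n + g + δ).
λ = (1 − 0.25) × 0.146 = 0.75 × 0.146 = 0.1095
Half-life = ln 2 / λ = 0.6931 / 0.1095 ≈ 6.33 years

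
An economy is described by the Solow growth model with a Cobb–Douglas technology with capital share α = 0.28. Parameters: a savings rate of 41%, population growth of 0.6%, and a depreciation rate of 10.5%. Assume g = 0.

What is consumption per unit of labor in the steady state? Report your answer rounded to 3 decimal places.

In steady state, investment equals break-even investment: s·k^α = (n + δ)·k.
Rearranging, k^(1−α) = s / (n + δ).
k^0.72 = 0.41 / (0.006 + 0.105) = 0.41 / 0.111 = 3.6937
k* = 3.6937^(1/0.72) ≈ 6.1396
y* = (k*)^α = 6.1396^0.28 ≈ 1.6622
c* = (1 − s)·y* = (1 − 0.41) × 1.6622 ≈ 0.9807

c* ≈ 0.981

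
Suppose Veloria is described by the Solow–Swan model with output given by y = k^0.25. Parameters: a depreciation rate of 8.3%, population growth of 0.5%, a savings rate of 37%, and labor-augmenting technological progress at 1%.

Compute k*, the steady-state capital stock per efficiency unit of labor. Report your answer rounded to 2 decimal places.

k* = 5.88

Steady state requires s·f(k) = (n + g + δ)·k, i.e. s·k^α = (n + g + δ)·k.
Dividing both sides by k: k^(1−α) = s / (n + g + δ).
k^0.75 = 0.37 / (0.005 + 0.010 + 0.083) = 0.37 / 0.098 = 3.7755
k* = 3.7755^(1/0.75) ≈ 5.8789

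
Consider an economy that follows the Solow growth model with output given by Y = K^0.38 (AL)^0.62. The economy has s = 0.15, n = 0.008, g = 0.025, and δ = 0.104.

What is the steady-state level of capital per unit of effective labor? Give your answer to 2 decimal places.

k* = 1.16

At the steady state, Δk = 0, so s·k^α = (n + g + δ)·k.
Dividing both sides by k: k^(1−α) = s / (n + g + δ).
k^0.62 = 0.15 / (0.008 + 0.025 + 0.104) = 0.15 / 0.137 = 1.0949
k* = 1.0949^(1/0.62) ≈ 1.1575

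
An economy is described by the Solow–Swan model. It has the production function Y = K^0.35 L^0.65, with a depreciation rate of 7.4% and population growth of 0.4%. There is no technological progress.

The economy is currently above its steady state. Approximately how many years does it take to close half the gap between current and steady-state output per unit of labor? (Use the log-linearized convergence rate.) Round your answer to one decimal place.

about 13.7 years

Near the steady state the convergence rate is λ = (1 − α)(n + δ).
λ = (1 − 0.35) × 0.078 = 0.65 × 0.078 = 0.0507
Half-life = ln 2 / λ = 0.6931 / 0.0507 ≈ 13.67 years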